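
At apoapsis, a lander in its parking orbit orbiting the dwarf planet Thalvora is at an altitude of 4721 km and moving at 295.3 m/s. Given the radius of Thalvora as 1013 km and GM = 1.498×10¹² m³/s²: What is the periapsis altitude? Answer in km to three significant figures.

periapsis altitude ≈ 136 km

r_a = 1013 + 4721 = 5734.0 km = 5.734×10⁶ m.
Specific energy ε = v²/2 − μ/r = -2.176×10⁵ J/kg, so a = −μ/(2ε) = 3.441×10⁶ m.
The apsides satisfy r_p + r_a = 2a, so the periapsis radius is 2a − r_a = 1.149×10⁶ m = 1148.7 km.
Periapsis altitude = 1148.7 − 1013 = 135.68 km.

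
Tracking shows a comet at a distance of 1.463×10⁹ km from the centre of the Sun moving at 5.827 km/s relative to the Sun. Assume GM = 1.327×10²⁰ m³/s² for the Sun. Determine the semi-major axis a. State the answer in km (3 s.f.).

r = 1.463×10¹² m.
Specific orbital energy ε = v²/2 − μ/r = (5827)²/2 − 1.327×10²⁰/1.463×10¹² = -7.373×10⁷ J/kg.
Since ε = −μ/(2a), a = −μ/(2ε) = 8.999×10¹¹ m = 8.9994×10⁸ km.

a ≈ 9.00×10⁸ km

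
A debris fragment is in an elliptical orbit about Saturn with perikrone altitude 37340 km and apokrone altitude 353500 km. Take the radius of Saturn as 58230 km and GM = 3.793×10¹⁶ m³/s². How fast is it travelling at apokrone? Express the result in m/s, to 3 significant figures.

r_p = 58230 + 37340 = 95570 km = 9.5570×10⁷ m.
r_a = 58230 + 353500 = 411730 km = 4.1173×10⁸ m.
Semi-major axis a = (r_p + r_a)/2 = 2.5365×10⁵ km = 2.536×10⁸ m.
Vis-viva: v² = μ(2/r − 1/a) = 3.793×10¹⁶ × (4.858×10⁻⁹ − 3.942×10⁻⁹) = 3.471×10⁷ m²/s².
v = 5892 m/s.

v ≈ 5890 m/s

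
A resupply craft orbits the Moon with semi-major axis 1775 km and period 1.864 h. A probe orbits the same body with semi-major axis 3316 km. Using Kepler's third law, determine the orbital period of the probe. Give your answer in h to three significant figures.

T₂ ≈ 4.76 h

Kepler's third law: T² ∝ a³, so T₂ = T₁ (a₂/a₁)^(3/2).
a₂/a₁ = 1.868, (a₂/a₁)^(3/2) = 2.553.
T₂ = 1.864 × 2.553 = 4.760 h.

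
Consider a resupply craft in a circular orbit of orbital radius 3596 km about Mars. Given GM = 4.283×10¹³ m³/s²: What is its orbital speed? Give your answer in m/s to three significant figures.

r = 3596 km = 3.596×10⁶ m.
For a circular orbit v = √(μ/r) = √(4.283×10¹³ / 3.596×10⁶) = √(1.191×10⁷) = 3451 m/s.

v ≈ 3450 m/s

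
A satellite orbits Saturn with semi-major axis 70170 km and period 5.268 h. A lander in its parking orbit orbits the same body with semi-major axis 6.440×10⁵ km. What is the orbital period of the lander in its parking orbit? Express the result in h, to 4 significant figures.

T₂ ≈ 146.5 h

Kepler's third law: T² ∝ a³, so T₂ = T₁ (a₂/a₁)^(3/2).
a₂/a₁ = 9.178, (a₂/a₁)^(3/2) = 27.80.
T₂ = 5.268 × 27.80 = 146.5 h.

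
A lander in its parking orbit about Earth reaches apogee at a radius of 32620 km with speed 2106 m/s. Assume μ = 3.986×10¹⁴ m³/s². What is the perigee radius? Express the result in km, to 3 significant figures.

r_a = 3.262×10⁷ m.
Specific energy ε = v²/2 − μ/r = -1.000×10⁷ J/kg, so a = −μ/(2ε) = 1.993×10⁷ m.
The apsides satisfy r_p + r_a = 2a, so the perigee radius is 2a − r_a = 7.233×10⁶ m = 7232.5 km.

perigee radius ≈ 7230 km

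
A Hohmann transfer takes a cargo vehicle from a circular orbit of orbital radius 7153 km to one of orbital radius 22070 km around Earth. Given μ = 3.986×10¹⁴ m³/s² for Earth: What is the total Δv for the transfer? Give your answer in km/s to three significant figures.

r₁ = 7153 km = 7.153×10⁶ m.
r₂ = 22070 km = 2.207×10⁷ m.
Transfer ellipse a_t = (r₁ + r₂)/2 = 1.461×10⁷ m.
At r₁: circular v_c1 = √(μ/r₁) = 7465 m/s; transfer-perigee v_p = √[μ(2/r₁ − 1/a_t)] = 9174 m/s.
Δv₁ = v_p − v_c1 = 1710 m/s.
At r₂: circular v_c2 = √(μ/r₂) = 4250 m/s; transfer-apogee v_a = √[μ(2/r₂ − 1/a_t)] = 2973 m/s.
Δv₂ = v_c2 − v_a = 1276 m/s.
Total Δv = Δv₁ + Δv₂ = 2986 m/s = 2.986 km/s.

Δv_total ≈ 2.99 km/s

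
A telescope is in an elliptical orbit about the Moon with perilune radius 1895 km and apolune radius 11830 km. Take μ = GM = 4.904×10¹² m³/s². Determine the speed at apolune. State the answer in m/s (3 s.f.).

v ≈ 338 m/s

Semi-major axis a = (r_p + r_a)/2 = 6862.5 km = 6.862×10⁶ m.
Vis-viva: v² = μ(2/r − 1/a) = 4.904×10¹² × (1.691×10⁻⁷ − 1.457×10⁻⁷) = 1.145×10⁵ m²/s².
v = 338.3 m/s.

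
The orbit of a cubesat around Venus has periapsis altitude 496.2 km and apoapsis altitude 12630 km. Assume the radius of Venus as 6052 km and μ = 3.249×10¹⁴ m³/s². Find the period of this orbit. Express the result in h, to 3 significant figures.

T ≈ 4.34 h

r_p = 6052 + 496.2 = 6548.2 km = 6.5482×10⁶ m.
r_a = 6052 + 12630 = 18682 km = 1.8682×10⁷ m.
Semi-major axis a = (r_p + r_a)/2 = (6548.2 + 18682)/2 = 12615 km = 1.262×10⁷ m.
By Kepler's third law T = 2π√(a³/μ) = 2π × 2.486×10³ = 1.562×10⁴ s.
= 4.338 h.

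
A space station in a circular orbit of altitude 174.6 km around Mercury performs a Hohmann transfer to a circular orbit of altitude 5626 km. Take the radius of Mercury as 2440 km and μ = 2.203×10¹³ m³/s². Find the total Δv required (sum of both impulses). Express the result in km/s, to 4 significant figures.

r₁ = 2440 + 174.6 = 2614.6 km = 2.6146×10⁶ m.
r₂ = 2440 + 5626 = 8066.0 km = 8.0660×10⁶ m.
Transfer ellipse a_t = (r₁ + r₂)/2 = 5.340×10⁶ m.
At r₁: circular v_c1 = √(μ/r₁) = 2903 m/s; transfer-periherm v_p = √[μ(2/r₁ − 1/a_t)] = 3567 m/s.
Δv₁ = v_p − v_c1 = 664.7 m/s.
At r₂: circular v_c2 = √(μ/r₂) = 1653 m/s; transfer-apoherm v_a = √[μ(2/r₂ − 1/a_t)] = 1156 m/s.
Δv₂ = v_c2 − v_a = 496.3 m/s.
Total Δv = Δv₁ + Δv₂ = 1161 m/s = 1.161 km/s.

Δv_total ≈ 1.161 km/s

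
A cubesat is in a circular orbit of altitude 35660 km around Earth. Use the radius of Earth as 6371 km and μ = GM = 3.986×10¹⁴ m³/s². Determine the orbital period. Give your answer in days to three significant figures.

T ≈ 0.993 days

r = 6371 + 35660 = 42031 km = 4.2031×10⁷ m.
Kepler's third law: T = 2π√(r³/μ) = 2π√((4.203×10⁷)³ / 3.986×10¹⁴).
r³/μ = 1.863×10⁸ s², so T = 2π × 1.365×10⁴ = 8.576×10⁴ s.
Converting: 8.576×10⁴ s ÷ 86400 = 0.9925 days.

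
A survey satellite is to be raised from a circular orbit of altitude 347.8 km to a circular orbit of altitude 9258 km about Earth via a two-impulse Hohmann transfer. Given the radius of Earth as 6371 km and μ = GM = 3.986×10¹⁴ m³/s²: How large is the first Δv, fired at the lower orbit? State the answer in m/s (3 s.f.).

r₁ = 6371 + 347.8 = 6718.8 km = 6.7188×10⁶ m.
r₂ = 6371 + 9258 = 15629 km = 1.5629×10⁷ m.
Transfer ellipse a_t = (r₁ + r₂)/2 = 1.117×10⁷ m.
At r₁: circular v_c1 = √(μ/r₁) = 7702 m/s; transfer-perigee v_p = √[μ(2/r₁ − 1/a_t)] = 9109 m/s.
Δv₁ = v_p − v_c1 = 1407 m/s.

Δv ≈ 1410 m/s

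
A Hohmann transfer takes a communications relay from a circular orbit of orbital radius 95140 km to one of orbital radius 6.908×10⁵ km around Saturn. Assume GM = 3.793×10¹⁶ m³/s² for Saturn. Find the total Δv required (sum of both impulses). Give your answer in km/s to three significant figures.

r₁ = 95140 km = 9.514×10⁷ m.
r₂ = 6.908×10⁵ km = 6.908×10⁸ m.
Transfer ellipse a_t = (r₁ + r₂)/2 = 3.930×10⁸ m.
At r₁: circular v_c1 = √(μ/r₁) = 19970 m/s; transfer-perikrone v_p = √[μ(2/r₁ − 1/a_t)] = 26470 m/s.
Δv₁ = v_p − v_c1 = 6506 m/s.
At r₂: circular v_c2 = √(μ/r₂) = 7410 m/s; transfer-apokrone v_a = √[μ(2/r₂ − 1/a_t)] = 3646 m/s.
Δv₂ = v_c2 − v_a = 3764 m/s.
Total Δv = Δv₁ + Δv₂ = 10270 m/s = 10.27 km/s.

Δv_total ≈ 10.3 km/s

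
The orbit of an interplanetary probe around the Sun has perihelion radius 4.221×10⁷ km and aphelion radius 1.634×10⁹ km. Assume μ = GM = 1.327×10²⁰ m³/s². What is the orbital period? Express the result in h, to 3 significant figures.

T ≈ 116000 h

Semi-major axis a = (r_p + r_a)/2 = (4.2210×10⁷ + 1.6340×10⁹)/2 = 8.3810×10⁸ km = 8.381×10¹¹ m.
By Kepler's third law T = 2π√(a³/μ) = 2π × 6.661×10⁷ = 4.185×10⁸ s.
= 1.162×10⁵ h.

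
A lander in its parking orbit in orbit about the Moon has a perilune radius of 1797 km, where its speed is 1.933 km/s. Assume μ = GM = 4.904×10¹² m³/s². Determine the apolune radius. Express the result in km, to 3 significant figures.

r_p = 1.797×10⁶ m.
Specific energy ε = v²/2 − μ/r = -8.607×10⁵ J/kg, so a = −μ/(2ε) = 2.849×10⁶ m.
The apsides satisfy r_p + r_a = 2a, so the apolune radius is 2a − r_p = 3.900×10⁶ m = 3900.4 km.

apolune radius ≈ 3900 km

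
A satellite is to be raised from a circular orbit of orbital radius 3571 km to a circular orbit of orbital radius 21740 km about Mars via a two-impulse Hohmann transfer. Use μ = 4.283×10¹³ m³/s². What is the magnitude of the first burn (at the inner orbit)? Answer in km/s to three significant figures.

r₁ = 3571 km = 3.571×10⁶ m.
r₂ = 21740 km = 2.174×10⁷ m.
Transfer ellipse a_t = (r₁ + r₂)/2 = 1.266×10⁷ m.
At r₁: circular v_c1 = √(μ/r₁) = 3463 m/s; transfer-periapsis v_p = √[μ(2/r₁ − 1/a_t)] = 4539 m/s.
Δv₁ = v_p − v_c1 = 1076 m/s.
= 1.076 km/s.

Δv ≈ 1.08 km/s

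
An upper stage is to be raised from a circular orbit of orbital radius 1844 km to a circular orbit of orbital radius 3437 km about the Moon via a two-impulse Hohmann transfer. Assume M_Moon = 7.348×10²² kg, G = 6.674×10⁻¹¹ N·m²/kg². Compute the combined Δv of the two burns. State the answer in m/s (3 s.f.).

Δv_total ≈ 426 m/s

μ = GM = 6.674×10⁻¹¹ × 7.348×10²² = 4.904×10¹² m³/s².
r₁ = 1844 km = 1.844×10⁶ m.
r₂ = 3437 km = 3.437×10⁶ m.
Transfer ellipse a_t = (r₁ + r₂)/2 = 2.640×10⁶ m.
At r₁: circular v_c1 = √(μ/r₁) = 1631 m/s; transfer-perilune v_p = √[μ(2/r₁ − 1/a_t)] = 1861 m/s.
Δv₁ = v_p − v_c1 = 229.8 m/s.
At r₂: circular v_c2 = √(μ/r₂) = 1195 m/s; transfer-apolune v_a = √[μ(2/r₂ − 1/a_t)] = 998.2 m/s.
Δv₂ = v_c2 − v_a = 196.3 m/s.
Total Δv = Δv₁ + Δv₂ = 426.1 m/s.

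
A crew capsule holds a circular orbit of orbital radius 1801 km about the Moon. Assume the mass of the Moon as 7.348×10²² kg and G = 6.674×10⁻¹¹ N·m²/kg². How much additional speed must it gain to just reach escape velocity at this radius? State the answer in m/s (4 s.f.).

Δv ≈ 683.5 m/s

μ = GM = 6.674×10⁻¹¹ × 7.348×10²² = 4.904×10¹² m³/s².
r = 1801 km = 1.801×10⁶ m.
Circular speed v_c = √(μ/r) = 1650 m/s.
Escape speed v_esc = √(2μ/r) = √2 × v_c = 2334 m/s.
Δv = v_esc − v_c = 683.5 m/s.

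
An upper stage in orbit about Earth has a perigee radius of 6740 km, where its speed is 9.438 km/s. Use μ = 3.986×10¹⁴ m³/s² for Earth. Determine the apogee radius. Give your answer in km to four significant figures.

apogee radius ≈ 20560 km

r_p = 6.740×10⁶ m.
Specific energy ε = v²/2 − μ/r = -1.460×10⁷ J/kg, so a = −μ/(2ε) = 1.365×10⁷ m.
The apsides satisfy r_p + r_a = 2a, so the apogee radius is 2a − r_p = 2.056×10⁷ m = 20558 km.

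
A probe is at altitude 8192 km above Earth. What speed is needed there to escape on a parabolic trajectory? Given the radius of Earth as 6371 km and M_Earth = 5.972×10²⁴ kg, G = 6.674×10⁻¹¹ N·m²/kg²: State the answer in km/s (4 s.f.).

μ = GM = 6.674×10⁻¹¹ × 5.972×10²⁴ = 3.986×10¹⁴ m³/s².
r = 6371 + 8192 = 14563 km = 1.4563×10⁷ m.
Escape speed v_esc = √(2μ/r) = √(2 × 3.986×10¹⁴ / 1.456×10⁷) = √(5.474×10⁷) = 7398 m/s.
= 7.398 km/s.

v_esc ≈ 7.398 km/s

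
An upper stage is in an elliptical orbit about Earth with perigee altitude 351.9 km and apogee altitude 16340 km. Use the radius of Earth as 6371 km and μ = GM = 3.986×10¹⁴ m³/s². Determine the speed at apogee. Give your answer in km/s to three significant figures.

r_p = 6371 + 351.9 = 6722.9 km = 6.7229×10⁶ m.
r_a = 6371 + 16340 = 22711 km = 2.2711×10⁷ m.
Semi-major axis a = (r_p + r_a)/2 = 14717 km = 1.472×10⁷ m.
Vis-viva: v² = μ(2/r − 1/a) = 3.986×10¹⁴ × (8.806×10⁻⁸ − 6.795×10⁻⁸) = 8.018×10⁶ m²/s².
v = 2832 m/s = 2.832 km/s.

v ≈ 2.83 km/s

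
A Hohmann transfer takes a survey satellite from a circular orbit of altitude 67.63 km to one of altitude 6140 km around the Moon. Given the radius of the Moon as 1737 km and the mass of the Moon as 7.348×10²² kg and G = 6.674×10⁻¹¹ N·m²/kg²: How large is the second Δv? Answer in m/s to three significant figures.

μ = GM = 6.674×10⁻¹¹ × 7.348×10²² = 4.904×10¹² m³/s².
r₁ = 1737 + 67.63 = 1804.6 km = 1.8046×10⁶ m.
r₂ = 1737 + 6140 = 7877.0 km = 7.8770×10⁶ m.
Transfer ellipse a_t = (r₁ + r₂)/2 = 4.841×10⁶ m.
At r₁: circular v_c1 = √(μ/r₁) = 1648 m/s; transfer-perilune v_p = √[μ(2/r₁ − 1/a_t)] = 2103 m/s.
At r₂: circular v_c2 = √(μ/r₂) = 789.0 m/s; transfer-apolune v_a = √[μ(2/r₂ − 1/a_t)] = 481.8 m/s.
Δv₂ = v_c2 − v_a = 307.3 m/s.

Δv ≈ 307 m/s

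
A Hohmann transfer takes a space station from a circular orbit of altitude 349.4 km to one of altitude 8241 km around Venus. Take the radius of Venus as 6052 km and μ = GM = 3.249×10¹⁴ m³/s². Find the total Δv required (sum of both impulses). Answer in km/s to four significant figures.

Δv_total ≈ 2.267 km/s

r₁ = 6052 + 349.4 = 6401.4 km = 6.4014×10⁶ m.
r₂ = 6052 + 8241 = 14293 km = 1.4293×10⁷ m.
Transfer ellipse a_t = (r₁ + r₂)/2 = 1.035×10⁷ m.
At r₁: circular v_c1 = √(μ/r₁) = 7124 m/s; transfer-periapsis v_p = √[μ(2/r₁ − 1/a_t)] = 8373 m/s.
Δv₁ = v_p − v_c1 = 1249 m/s.
At r₂: circular v_c2 = √(μ/r₂) = 4768 m/s; transfer-apoapsis v_a = √[μ(2/r₂ − 1/a_t)] = 3750 m/s.
Δv₂ = v_c2 − v_a = 1018 m/s.
Total Δv = Δv₁ + Δv₂ = 2267 m/s = 2.267 km/s.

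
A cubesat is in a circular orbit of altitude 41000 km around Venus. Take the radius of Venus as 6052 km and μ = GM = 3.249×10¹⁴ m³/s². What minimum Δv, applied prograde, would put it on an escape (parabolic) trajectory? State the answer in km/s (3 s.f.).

Δv ≈ 1.09 km/s

r = 6052 + 41000 = 47052 km = 4.7052×10⁷ m.
Circular speed v_c = √(μ/r) = 2628 m/s.
Escape speed v_esc = √(2μ/r) = √2 × v_c = 3716 m/s.
Δv = v_esc − v_c = 1088 m/s = 1.088 km/s.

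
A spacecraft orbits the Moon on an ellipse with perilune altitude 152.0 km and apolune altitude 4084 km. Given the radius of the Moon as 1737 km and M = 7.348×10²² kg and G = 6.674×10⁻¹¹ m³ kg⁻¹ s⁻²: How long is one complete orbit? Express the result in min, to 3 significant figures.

T ≈ 358 min

μ = GM = 6.674×10⁻¹¹ × 7.348×10²² = 4.904×10¹² m³/s².
r_p = 1737 + 152.0 = 1889.0 km = 1.8890×10⁶ m.
r_a = 1737 + 4084 = 5821.0 km = 5.8210×10⁶ m.
Semi-major axis a = (r_p + r_a)/2 = (1889.0 + 5821.0)/2 = 3855.0 km = 3.855×10⁶ m.
By Kepler's third law T = 2π√(a³/μ) = 2π × 3.418×10³ = 2.148×10⁴ s.
= 357.9 min.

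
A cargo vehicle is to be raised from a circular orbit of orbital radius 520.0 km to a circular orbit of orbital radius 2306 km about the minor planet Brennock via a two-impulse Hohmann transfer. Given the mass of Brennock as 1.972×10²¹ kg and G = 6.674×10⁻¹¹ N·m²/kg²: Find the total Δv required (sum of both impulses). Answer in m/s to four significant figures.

μ = GM = 6.674×10⁻¹¹ × 1.972×10²¹ = 1.316×10¹¹ m³/s².
r₁ = 520.0 km = 5.200×10⁵ m.
r₂ = 2306 km = 2.306×10⁶ m.
Transfer ellipse a_t = (r₁ + r₂)/2 = 1.413×10⁶ m.
At r₁: circular v_c1 = √(μ/r₁) = 503.1 m/s; transfer-periapsis v_p = √[μ(2/r₁ − 1/a_t)] = 642.7 m/s.
Δv₁ = v_p − v_c1 = 139.6 m/s.
At r₂: circular v_c2 = √(μ/r₂) = 238.9 m/s; transfer-apoapsis v_a = √[μ(2/r₂ − 1/a_t)] = 144.9 m/s.
Δv₂ = v_c2 − v_a = 93.97 m/s.
Total Δv = Δv₁ + Δv₂ = 233.6 m/s.

Δv_total ≈ 233.6 m/s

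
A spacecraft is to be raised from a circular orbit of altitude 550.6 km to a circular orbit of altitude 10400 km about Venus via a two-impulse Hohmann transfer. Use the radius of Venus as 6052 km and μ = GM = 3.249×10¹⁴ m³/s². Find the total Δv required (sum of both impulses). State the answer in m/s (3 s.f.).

Δv_total ≈ 2450 m/s

r₁ = 6052 + 550.6 = 6602.6 km = 6.6026×10⁶ m.
r₂ = 6052 + 10400 = 16452 km = 1.6452×10⁷ m.
Transfer ellipse a_t = (r₁ + r₂)/2 = 1.153×10⁷ m.
At r₁: circular v_c1 = √(μ/r₁) = 7015 m/s; transfer-periapsis v_p = √[μ(2/r₁ − 1/a_t)] = 8380 m/s.
Δv₁ = v_p − v_c1 = 1366 m/s.
At r₂: circular v_c2 = √(μ/r₂) = 4444 m/s; transfer-apoapsis v_a = √[μ(2/r₂ − 1/a_t)] = 3363 m/s.
Δv₂ = v_c2 − v_a = 1081 m/s.
Total Δv = Δv₁ + Δv₂ = 2446 m/s.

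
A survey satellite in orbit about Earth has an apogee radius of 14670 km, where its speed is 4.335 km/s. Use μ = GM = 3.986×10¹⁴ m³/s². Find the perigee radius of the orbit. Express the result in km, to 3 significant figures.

perigee radius ≈ 7750 km

r_a = 1.467×10⁷ m.
Specific energy ε = v²/2 − μ/r = -1.777×10⁷ J/kg, so a = −μ/(2ε) = 1.121×10⁷ m.
The apsides satisfy r_p + r_a = 2a, so the perigee radius is 2a − r_a = 7.755×10⁶ m = 7754.8 km.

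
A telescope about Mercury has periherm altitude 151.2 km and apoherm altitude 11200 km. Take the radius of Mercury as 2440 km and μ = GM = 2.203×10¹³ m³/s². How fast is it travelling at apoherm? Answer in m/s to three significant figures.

v ≈ 718 m/s

r_p = 2440 + 151.2 = 2591.2 km = 2.5912×10⁶ m.
r_a = 2440 + 11200 = 13640 km = 1.3640×10⁷ m.
Semi-major axis a = (r_p + r_a)/2 = 8115.6 km = 8.116×10⁶ m.
Vis-viva: v² = μ(2/r − 1/a) = 2.203×10¹³ × (1.466×10⁻⁷ − 1.232×10⁻⁷) = 5.157×10⁵ m²/s².
v = 718.1 m/s.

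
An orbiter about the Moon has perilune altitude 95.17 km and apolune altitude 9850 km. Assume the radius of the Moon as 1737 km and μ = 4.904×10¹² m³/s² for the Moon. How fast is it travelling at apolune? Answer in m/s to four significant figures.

v ≈ 340.0 m/s

r_p = 1737 + 95.17 = 1832.2 km = 1.8322×10⁶ m.
r_a = 1737 + 9850 = 11587 km = 1.1587×10⁷ m.
Semi-major axis a = (r_p + r_a)/2 = 6709.6 km = 6.710×10⁶ m.
Vis-viva: v² = μ(2/r − 1/a) = 4.904×10¹² × (1.726×10⁻⁷ − 1.490×10⁻⁷) = 1.156×10⁵ m²/s².
v = 340.0 m/s.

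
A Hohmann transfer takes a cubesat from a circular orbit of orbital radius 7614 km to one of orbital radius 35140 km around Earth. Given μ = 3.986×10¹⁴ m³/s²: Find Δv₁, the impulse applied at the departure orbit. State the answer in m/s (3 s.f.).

Δv ≈ 2040 m/s

r₁ = 7614 km = 7.614×10⁶ m.
r₂ = 35140 km = 3.514×10⁷ m.
Transfer ellipse a_t = (r₁ + r₂)/2 = 2.138×10⁷ m.
At r₁: circular v_c1 = √(μ/r₁) = 7235 m/s; transfer-perigee v_p = √[μ(2/r₁ − 1/a_t)] = 9277 m/s.
Δv₁ = v_p − v_c1 = 2041 m/s.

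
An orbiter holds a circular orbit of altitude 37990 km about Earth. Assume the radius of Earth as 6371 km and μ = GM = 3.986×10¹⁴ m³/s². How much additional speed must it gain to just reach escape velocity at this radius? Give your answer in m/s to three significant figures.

r = 6371 + 37990 = 44361 km = 4.4361×10⁷ m.
Circular speed v_c = √(μ/r) = 2998 m/s.
Escape speed v_esc = √(2μ/r) = √2 × v_c = 4239 m/s.
Δv = v_esc − v_c = 1242 m/s.

Δv ≈ 1240 m/s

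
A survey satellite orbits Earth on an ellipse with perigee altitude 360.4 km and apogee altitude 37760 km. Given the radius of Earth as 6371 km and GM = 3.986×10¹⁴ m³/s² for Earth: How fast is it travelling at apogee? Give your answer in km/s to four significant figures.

v ≈ 1.546 km/s

r_p = 6371 + 360.4 = 6731.4 km = 6.7314×10⁶ m.
r_a = 6371 + 37760 = 44131 km = 4.4131×10⁷ m.
Semi-major axis a = (r_p + r_a)/2 = 25431 km = 2.543×10⁷ m.
Vis-viva: v² = μ(2/r − 1/a) = 3.986×10¹⁴ × (4.532×10⁻⁸ − 3.932×10⁻⁸) = 2.391×10⁶ m²/s².
v = 1546 m/s = 1.546 km/s.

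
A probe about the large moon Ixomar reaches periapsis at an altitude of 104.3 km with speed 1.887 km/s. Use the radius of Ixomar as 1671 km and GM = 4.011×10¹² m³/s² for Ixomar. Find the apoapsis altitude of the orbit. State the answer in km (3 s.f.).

r_p = 1671 + 104.3 = 1775.3 km = 1.775×10⁶ m.
Specific energy ε = v²/2 − μ/r = -4.790×10⁵ J/kg, so a = −μ/(2ε) = 4.187×10⁶ m.
The apsides satisfy r_p + r_a = 2a, so the apoapsis radius is 2a − r_p = 6.599×10⁶ m = 6599.2 km.
Apoapsis altitude = 6599.2 − 1671 = 4928.2 km.

apoapsis altitude ≈ 4930 km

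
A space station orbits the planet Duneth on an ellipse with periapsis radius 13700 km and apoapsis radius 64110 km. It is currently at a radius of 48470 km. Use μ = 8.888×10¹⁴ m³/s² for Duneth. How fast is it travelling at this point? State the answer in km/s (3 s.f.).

v ≈ 3.72 km/s

Semi-major axis a = (r_p + r_a)/2 = 38905 km = 3.890×10⁷ m.
Vis-viva: v² = μ(2/r − 1/a) = 8.888×10¹⁴ × (4.126×10⁻⁸ − 2.570×10⁻⁸) = 1.383×10⁷ m²/s².
v = 3719 m/s = 3.719 km/s.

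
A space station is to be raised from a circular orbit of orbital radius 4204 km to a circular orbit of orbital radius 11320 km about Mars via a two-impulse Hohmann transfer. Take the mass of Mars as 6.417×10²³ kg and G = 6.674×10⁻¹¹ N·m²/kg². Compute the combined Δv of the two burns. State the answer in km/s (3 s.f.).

Δv_total ≈ 1.18 km/s

μ = GM = 6.674×10⁻¹¹ × 6.417×10²³ = 4.283×10¹³ m³/s².
r₁ = 4204 km = 4.204×10⁶ m.
r₂ = 11320 km = 1.132×10⁷ m.
Transfer ellipse a_t = (r₁ + r₂)/2 = 7.762×10⁶ m.
At r₁: circular v_c1 = √(μ/r₁) = 3192 m/s; transfer-periapsis v_p = √[μ(2/r₁ − 1/a_t)] = 3854 m/s.
Δv₁ = v_p − v_c1 = 662.7 m/s.
At r₂: circular v_c2 = √(μ/r₂) = 1945 m/s; transfer-apoapsis v_a = √[μ(2/r₂ − 1/a_t)] = 1431 m/s.
Δv₂ = v_c2 − v_a = 513.6 m/s.
Total Δv = Δv₁ + Δv₂ = 1176 m/s = 1.176 km/s.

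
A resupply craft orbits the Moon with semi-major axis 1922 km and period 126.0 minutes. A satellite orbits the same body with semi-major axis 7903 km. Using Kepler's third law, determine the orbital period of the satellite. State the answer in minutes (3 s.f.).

T₂ ≈ 1050 minutes

Kepler's third law: T² ∝ a³, so T₂ = T₁ (a₂/a₁)^(3/2).
a₂/a₁ = 4.112, (a₂/a₁)^(3/2) = 8.338.
T₂ = 126.0 × 8.338 = 1051 minutes.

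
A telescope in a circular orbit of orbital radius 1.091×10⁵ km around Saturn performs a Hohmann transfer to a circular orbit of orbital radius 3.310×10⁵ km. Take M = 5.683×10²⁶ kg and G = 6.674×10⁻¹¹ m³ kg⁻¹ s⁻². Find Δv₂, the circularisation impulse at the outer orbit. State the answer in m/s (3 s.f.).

μ = GM = 6.674×10⁻¹¹ × 5.683×10²⁶ = 3.793×10¹⁶ m³/s².
r₁ = 1.091×10⁵ km = 1.091×10⁸ m.
r₂ = 3.310×10⁵ km = 3.310×10⁸ m.
Transfer ellipse a_t = (r₁ + r₂)/2 = 2.200×10⁸ m.
At r₁: circular v_c1 = √(μ/r₁) = 18650 m/s; transfer-perikrone v_p = √[μ(2/r₁ − 1/a_t)] = 22870 m/s.
At r₂: circular v_c2 = √(μ/r₂) = 10700 m/s; transfer-apokrone v_a = √[μ(2/r₂ − 1/a_t)] = 7537 m/s.
Δv₂ = v_c2 − v_a = 3167 m/s.

Δv ≈ 3170 m/s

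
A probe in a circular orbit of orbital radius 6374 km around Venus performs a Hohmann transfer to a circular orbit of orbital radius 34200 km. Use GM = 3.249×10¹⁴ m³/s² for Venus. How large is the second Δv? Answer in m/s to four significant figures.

r₁ = 6374 km = 6.374×10⁶ m.
r₂ = 34200 km = 3.420×10⁷ m.
Transfer ellipse a_t = (r₁ + r₂)/2 = 2.029×10⁷ m.
At r₁: circular v_c1 = √(μ/r₁) = 7140 m/s; transfer-periapsis v_p = √[μ(2/r₁ − 1/a_t)] = 9270 m/s.
At r₂: circular v_c2 = √(μ/r₂) = 3082 m/s; transfer-apoapsis v_a = √[μ(2/r₂ − 1/a_t)] = 1728 m/s.
Δv₂ = v_c2 − v_a = 1355 m/s.

Δv ≈ 1355 m/s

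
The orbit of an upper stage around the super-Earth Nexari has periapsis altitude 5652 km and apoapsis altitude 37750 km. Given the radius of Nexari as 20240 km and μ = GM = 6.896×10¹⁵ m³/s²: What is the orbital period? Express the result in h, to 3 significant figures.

r_p = 20240 + 5652 = 25892 km = 2.5892×10⁷ m.
r_a = 20240 + 37750 = 57990 km = 5.7990×10⁷ m.
Semi-major axis a = (r_p + r_a)/2 = (25892 + 57990)/2 = 41941 km = 4.194×10⁷ m.
By Kepler's third law T = 2π√(a³/μ) = 2π × 3.271×10³ = 2.055×10⁴ s.
= 5.709 h.

T ≈ 5.71 h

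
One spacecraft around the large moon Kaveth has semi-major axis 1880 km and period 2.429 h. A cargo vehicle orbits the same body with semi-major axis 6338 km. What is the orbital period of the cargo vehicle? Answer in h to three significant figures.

T₂ ≈ 15.0 h

Kepler's third law: T² ∝ a³, so T₂ = T₁ (a₂/a₁)^(3/2).
a₂/a₁ = 3.371, (a₂/a₁)^(3/2) = 6.190.
T₂ = 2.429 × 6.190 = 15.04 h.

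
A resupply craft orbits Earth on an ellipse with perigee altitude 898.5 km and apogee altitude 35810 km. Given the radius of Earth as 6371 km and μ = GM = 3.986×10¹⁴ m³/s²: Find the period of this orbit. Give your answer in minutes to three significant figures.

r_p = 6371 + 898.5 = 7269.5 km = 7.2695×10⁶ m.
r_a = 6371 + 35810 = 42181 km = 4.2181×10⁷ m.
Semi-major axis a = (r_p + r_a)/2 = (7269.5 + 42181)/2 = 24725 km = 2.473×10⁷ m.
By Kepler's third law T = 2π√(a³/μ) = 2π × 6.158×10³ = 3.869×10⁴ s.
= 644.9 minutes.

T ≈ 645 minutes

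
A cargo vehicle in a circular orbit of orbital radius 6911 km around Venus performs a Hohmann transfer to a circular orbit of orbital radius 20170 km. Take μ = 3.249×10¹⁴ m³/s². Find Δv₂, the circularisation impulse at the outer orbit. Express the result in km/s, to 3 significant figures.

r₁ = 6911 km = 6.911×10⁶ m.
r₂ = 20170 km = 2.017×10⁷ m.
Transfer ellipse a_t = (r₁ + r₂)/2 = 1.354×10⁷ m.
At r₁: circular v_c1 = √(μ/r₁) = 6857 m/s; transfer-periapsis v_p = √[μ(2/r₁ − 1/a_t)] = 8368 m/s.
At r₂: circular v_c2 = √(μ/r₂) = 4013 m/s; transfer-apoapsis v_a = √[μ(2/r₂ − 1/a_t)] = 2867 m/s.
Δv₂ = v_c2 − v_a = 1146 m/s.
= 1.146 km/s.

Δv ≈ 1.15 km/s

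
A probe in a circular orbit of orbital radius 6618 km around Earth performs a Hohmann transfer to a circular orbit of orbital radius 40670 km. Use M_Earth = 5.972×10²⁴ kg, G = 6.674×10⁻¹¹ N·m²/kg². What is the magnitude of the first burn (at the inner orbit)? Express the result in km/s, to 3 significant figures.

μ = GM = 6.674×10⁻¹¹ × 5.972×10²⁴ = 3.986×10¹⁴ m³/s².
r₁ = 6618 km = 6.618×10⁶ m.
r₂ = 40670 km = 4.067×10⁷ m.
Transfer ellipse a_t = (r₁ + r₂)/2 = 2.364×10⁷ m.
At r₁: circular v_c1 = √(μ/r₁) = 7760 m/s; transfer-perigee v_p = √[μ(2/r₁ − 1/a_t)] = 10180 m/s.
Δv₁ = v_p − v_c1 = 2418 m/s.
= 2.418 km/s.

Δv ≈ 2.42 km/s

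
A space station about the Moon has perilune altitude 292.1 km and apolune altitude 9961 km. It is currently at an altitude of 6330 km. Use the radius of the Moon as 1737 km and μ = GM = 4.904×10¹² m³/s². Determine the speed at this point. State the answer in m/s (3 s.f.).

r_p = 1737 + 292.1 = 2029.1 km = 2.0291×10⁶ m.
r_a = 1737 + 9961 = 11698 km = 1.1698×10⁷ m.
r = 1737 + 6330 = 8067.0 km = 8.067×10⁶ m.
Semi-major axis a = (r_p + r_a)/2 = 6863.6 km = 6.864×10⁶ m.
Vis-viva: v² = μ(2/r − 1/a) = 4.904×10¹² × (2.479×10⁻⁷ − 1.457×10⁻⁷) = 5.013×10⁵ m²/s².
v = 708.0 m/s.

v ≈ 708 m/s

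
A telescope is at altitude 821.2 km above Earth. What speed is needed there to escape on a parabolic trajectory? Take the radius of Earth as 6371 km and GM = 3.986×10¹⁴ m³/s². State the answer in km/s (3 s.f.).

v_esc ≈ 10.5 km/s

r = 6371 + 821.2 = 7192.2 km = 7.1922×10⁶ m.
Escape speed v_esc = √(2μ/r) = √(2 × 3.986×10¹⁴ / 7.192×10⁶) = √(1.108×10⁸) = 10530 m/s.
= 10.53 km/s.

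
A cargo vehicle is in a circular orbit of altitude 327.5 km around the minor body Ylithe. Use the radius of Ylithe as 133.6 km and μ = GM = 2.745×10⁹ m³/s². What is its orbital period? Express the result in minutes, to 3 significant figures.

r = 133.6 + 327.5 = 461.10 km = 4.6110×10⁵ m.
Kepler's third law: T = 2π√(r³/μ) = 2π√((4.611×10⁵)³ / 2.745×10⁹).
r³/μ = 3.571×10⁷ s², so T = 2π × 5.976×10³ = 3.755×10⁴ s.
Converting: 3.755×10⁴ s ÷ 60.00 = 625.8 minutes.

T ≈ 626 minutes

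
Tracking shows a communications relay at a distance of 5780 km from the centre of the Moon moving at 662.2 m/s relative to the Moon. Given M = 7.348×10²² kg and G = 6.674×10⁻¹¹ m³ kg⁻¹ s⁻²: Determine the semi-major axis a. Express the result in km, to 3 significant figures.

μ = GM = 6.674×10⁻¹¹ × 7.348×10²² = 4.904×10¹² m³/s².
r = 5.780×10⁶ m.
Specific orbital energy ε = v²/2 − μ/r = (662.2)²/2 − 4.904×10¹²/5.780×10⁶ = -6.292×10⁵ J/kg.
Since ε = −μ/(2a), a = −μ/(2ε) = 3.897×10⁶ m = 3897.1 km.

a ≈ 3900 km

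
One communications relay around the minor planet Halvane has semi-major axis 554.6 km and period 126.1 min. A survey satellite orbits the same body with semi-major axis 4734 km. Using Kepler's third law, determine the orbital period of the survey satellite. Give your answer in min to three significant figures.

Kepler's third law: T² ∝ a³, so T₂ = T₁ (a₂/a₁)^(3/2).
a₂/a₁ = 8.536, (a₂/a₁)^(3/2) = 24.94.
T₂ = 126.1 × 24.94 = 3145 min.

T₂ ≈ 3140 min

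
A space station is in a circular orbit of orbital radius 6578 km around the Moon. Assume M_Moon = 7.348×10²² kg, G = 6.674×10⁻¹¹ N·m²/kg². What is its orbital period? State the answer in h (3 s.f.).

μ = GM = 6.674×10⁻¹¹ × 7.348×10²² = 4.904×10¹² m³/s².
r = 6578 km = 6.578×10⁶ m.
Kepler's third law: T = 2π√(r³/μ) = 2π√((6.578×10⁶)³ / 4.904×10¹²).
r³/μ = 5.804×10⁷ s², so T = 2π × 7.618×10³ = 4.787×10⁴ s.
Converting: 4.787×10⁴ s ÷ 3600 = 13.30 h.

T ≈ 13.3 h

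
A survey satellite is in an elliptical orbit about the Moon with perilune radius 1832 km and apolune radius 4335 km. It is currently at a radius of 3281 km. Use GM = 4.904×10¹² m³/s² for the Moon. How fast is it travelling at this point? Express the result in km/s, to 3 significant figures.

v ≈ 1.18 km/s

Semi-major axis a = (r_p + r_a)/2 = 3083.5 km = 3.084×10⁶ m.
Vis-viva: v² = μ(2/r − 1/a) = 4.904×10¹² × (6.096×10⁻⁷ − 3.243×10⁻⁷) = 1.399×10⁶ m²/s².
v = 1183 m/s = 1.183 km/s.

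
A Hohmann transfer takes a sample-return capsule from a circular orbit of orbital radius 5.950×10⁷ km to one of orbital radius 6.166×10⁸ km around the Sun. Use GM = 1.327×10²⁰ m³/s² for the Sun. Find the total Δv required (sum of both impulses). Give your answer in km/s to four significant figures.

r₁ = 5.950×10⁷ km = 5.950×10¹⁰ m.
r₂ = 6.166×10⁸ km = 6.166×10¹¹ m.
Transfer ellipse a_t = (r₁ + r₂)/2 = 3.380×10¹¹ m.
At r₁: circular v_c1 = √(μ/r₁) = 47230 m/s; transfer-perihelion v_p = √[μ(2/r₁ − 1/a_t)] = 63780 m/s.
Δv₁ = v_p − v_c1 = 16560 m/s.
At r₂: circular v_c2 = √(μ/r₂) = 14670 m/s; transfer-aphelion v_a = √[μ(2/r₂ − 1/a_t)] = 6155 m/s.
Δv₂ = v_c2 − v_a = 8515 m/s.
Total Δv = Δv₁ + Δv₂ = 25070 m/s = 25.07 km/s.

Δv_total ≈ 25.07 km/s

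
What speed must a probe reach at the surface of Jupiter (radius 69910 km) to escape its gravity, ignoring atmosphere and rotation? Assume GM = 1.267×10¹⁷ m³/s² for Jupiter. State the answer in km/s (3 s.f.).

r = R = 6.991×10⁷ m.
Escape speed v_esc = √(2μ/r) = √(2 × 1.267×10¹⁷ / 6.991×10⁷) = √(3.625×10⁹) = 60210 m/s.
= 60.21 km/s.

v_esc ≈ 60.2 km/s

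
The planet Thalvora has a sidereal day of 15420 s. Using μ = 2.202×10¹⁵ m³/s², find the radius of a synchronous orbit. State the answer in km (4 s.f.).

r_sync ≈ 23670 km

A synchronous orbit has period T, so by Kepler's third law a = (μT²/4π²)^(1/3).
μT²/4π² = 2.202×10¹⁵ × (1.542×10⁴)² / 39.48 = 1.326×10²² m³.
a = 2.367×10⁷ m = 23671 km.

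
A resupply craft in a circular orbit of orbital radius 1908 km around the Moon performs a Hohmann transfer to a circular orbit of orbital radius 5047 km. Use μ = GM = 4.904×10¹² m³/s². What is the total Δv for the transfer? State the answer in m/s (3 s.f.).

Δv_total ≈ 584 m/s

r₁ = 1908 km = 1.908×10⁶ m.
r₂ = 5047 km = 5.047×10⁶ m.
Transfer ellipse a_t = (r₁ + r₂)/2 = 3.478×10⁶ m.
At r₁: circular v_c1 = √(μ/r₁) = 1603 m/s; transfer-perilune v_p = √[μ(2/r₁ − 1/a_t)] = 1931 m/s.
Δv₁ = v_p − v_c1 = 328.2 m/s.
At r₂: circular v_c2 = √(μ/r₂) = 985.7 m/s; transfer-apolune v_a = √[μ(2/r₂ − 1/a_t)] = 730.2 m/s.
Δv₂ = v_c2 − v_a = 255.6 m/s.
Total Δv = Δv₁ + Δv₂ = 583.8 m/s.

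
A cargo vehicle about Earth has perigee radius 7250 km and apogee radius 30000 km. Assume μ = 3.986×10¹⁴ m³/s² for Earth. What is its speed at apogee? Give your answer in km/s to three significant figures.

Semi-major axis a = (r_p + r_a)/2 = 18625 km = 1.862×10⁷ m.
Vis-viva: v² = μ(2/r − 1/a) = 3.986×10¹⁴ × (6.667×10⁻⁸ − 5.369×10⁻⁸) = 5.172×10⁶ m²/s².
v = 2274 m/s = 2.274 km/s.

v ≈ 2.27 km/s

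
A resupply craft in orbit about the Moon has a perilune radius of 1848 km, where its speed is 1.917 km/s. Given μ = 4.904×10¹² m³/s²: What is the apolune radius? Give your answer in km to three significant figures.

r_p = 1.848×10⁶ m.
Specific energy ε = v²/2 − μ/r = -8.162×10⁵ J/kg, so a = −μ/(2ε) = 3.004×10⁶ m.
The apsides satisfy r_p + r_a = 2a, so the apolune radius is 2a − r_p = 4.160×10⁶ m = 4160.1 km.

apolune radius ≈ 4160 km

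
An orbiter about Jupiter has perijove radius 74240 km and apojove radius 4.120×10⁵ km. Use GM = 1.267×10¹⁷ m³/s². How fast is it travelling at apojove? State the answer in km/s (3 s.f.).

Semi-major axis a = (r_p + r_a)/2 = 2.4312×10⁵ km = 2.431×10⁸ m.
Vis-viva: v² = μ(2/r − 1/a) = 1.267×10¹⁷ × (4.854×10⁻⁹ − 4.113×10⁻⁹) = 9.391×10⁷ m²/s².
v = 9691 m/s = 9.691 km/s.

v ≈ 9.69 km/s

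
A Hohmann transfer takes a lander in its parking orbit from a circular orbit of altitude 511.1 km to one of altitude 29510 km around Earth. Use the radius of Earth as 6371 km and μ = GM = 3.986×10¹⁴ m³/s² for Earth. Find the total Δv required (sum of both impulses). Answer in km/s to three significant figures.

r₁ = 6371 + 511.1 = 6882.1 km = 6.8821×10⁶ m.
r₂ = 6371 + 29510 = 35881 km = 3.5881×10⁷ m.
Transfer ellipse a_t = (r₁ + r₂)/2 = 2.138×10⁷ m.
At r₁: circular v_c1 = √(μ/r₁) = 7610 m/s; transfer-perigee v_p = √[μ(2/r₁ − 1/a_t)] = 9859 m/s.
Δv₁ = v_p − v_c1 = 2248 m/s.
At r₂: circular v_c2 = √(μ/r₂) = 3333 m/s; transfer-apogee v_a = √[μ(2/r₂ − 1/a_t)] = 1891 m/s.
Δv₂ = v_c2 − v_a = 1442 m/s.
Total Δv = Δv₁ + Δv₂ = 3690 m/s = 3.690 km/s.

Δv_total ≈ 3.69 km/s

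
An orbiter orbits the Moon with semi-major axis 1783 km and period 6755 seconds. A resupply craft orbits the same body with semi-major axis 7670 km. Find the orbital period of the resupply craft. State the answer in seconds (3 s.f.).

Kepler's third law: T² ∝ a³, so T₂ = T₁ (a₂/a₁)^(3/2).
a₂/a₁ = 4.302, (a₂/a₁)^(3/2) = 8.922.
T₂ = 6755 × 8.922 = 60270 seconds.

T₂ ≈ 60300 seconds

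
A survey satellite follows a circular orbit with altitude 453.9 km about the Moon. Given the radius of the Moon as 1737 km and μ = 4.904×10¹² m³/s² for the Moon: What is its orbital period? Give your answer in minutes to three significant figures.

r = 1737 + 453.9 = 2190.9 km = 2.1909×10⁶ m.
Kepler's third law: T = 2π√(r³/μ) = 2π√((2.191×10⁶)³ / 4.904×10¹²).
r³/μ = 2.144×10⁶ s², so T = 2π × 1.464×10³ = 9.201×10³ s.
Converting: 9.201×10³ s ÷ 60.00 = 153.4 minutes.

T ≈ 153 minutes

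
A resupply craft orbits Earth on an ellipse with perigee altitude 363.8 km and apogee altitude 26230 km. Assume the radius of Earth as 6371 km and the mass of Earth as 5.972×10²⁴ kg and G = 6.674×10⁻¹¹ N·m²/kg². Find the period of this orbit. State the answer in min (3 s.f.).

μ = GM = 6.674×10⁻¹¹ × 5.972×10²⁴ = 3.986×10¹⁴ m³/s².
r_p = 6371 + 363.8 = 6734.8 km = 6.7348×10⁶ m.
r_a = 6371 + 26230 = 32601 km = 3.2601×10⁷ m.
Semi-major axis a = (r_p + r_a)/2 = (6734.8 + 32601)/2 = 19668 km = 1.967×10⁷ m.
By Kepler's third law T = 2π√(a³/μ) = 2π × 4.369×10³ = 2.745×10⁴ s.
= 457.5 min.

T ≈ 458 min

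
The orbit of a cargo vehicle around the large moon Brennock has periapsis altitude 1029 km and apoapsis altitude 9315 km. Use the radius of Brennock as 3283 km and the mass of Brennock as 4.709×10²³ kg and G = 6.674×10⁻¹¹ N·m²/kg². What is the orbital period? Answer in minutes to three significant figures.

T ≈ 459 minutes

μ = GM = 6.674×10⁻¹¹ × 4.709×10²³ = 3.143×10¹³ m³/s².
r_p = 3283 + 1029 = 4312.0 km = 4.3120×10⁶ m.
r_a = 3283 + 9315 = 12598 km = 1.2598×10⁷ m.
Semi-major axis a = (r_p + r_a)/2 = (4312.0 + 12598)/2 = 8455.0 km = 8.455×10⁶ m.
By Kepler's third law T = 2π√(a³/μ) = 2π × 4.385×10³ = 2.755×10⁴ s.
= 459.2 minutes.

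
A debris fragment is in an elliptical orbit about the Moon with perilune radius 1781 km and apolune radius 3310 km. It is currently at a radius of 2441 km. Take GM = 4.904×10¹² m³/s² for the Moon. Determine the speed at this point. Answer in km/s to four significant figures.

v ≈ 1.446 km/s

Semi-major axis a = (r_p + r_a)/2 = 2545.5 km = 2.546×10⁶ m.
Vis-viva: v² = μ(2/r − 1/a) = 4.904×10¹² × (8.193×10⁻⁷ − 3.929×10⁻⁷) = 2.091×10⁶ m²/s².
v = 1446 m/s = 1.446 km/s.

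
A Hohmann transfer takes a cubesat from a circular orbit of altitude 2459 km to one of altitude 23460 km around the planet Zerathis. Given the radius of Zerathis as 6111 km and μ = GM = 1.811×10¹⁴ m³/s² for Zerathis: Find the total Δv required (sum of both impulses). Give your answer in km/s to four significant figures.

Δv_total ≈ 1.943 km/s

r₁ = 6111 + 2459 = 8570.0 km = 8.5700×10⁶ m.
r₂ = 6111 + 23460 = 29571 km = 2.9571×10⁷ m.
Transfer ellipse a_t = (r₁ + r₂)/2 = 1.907×10⁷ m.
At r₁: circular v_c1 = √(μ/r₁) = 4597 m/s; transfer-periapsis v_p = √[μ(2/r₁ − 1/a_t)] = 5724 m/s.
Δv₁ = v_p − v_c1 = 1127 m/s.
At r₂: circular v_c2 = √(μ/r₂) = 2475 m/s; transfer-apoapsis v_a = √[μ(2/r₂ − 1/a_t)] = 1659 m/s.
Δv₂ = v_c2 − v_a = 815.8 m/s.
Total Δv = Δv₁ + Δv₂ = 1943 m/s = 1.943 km/s.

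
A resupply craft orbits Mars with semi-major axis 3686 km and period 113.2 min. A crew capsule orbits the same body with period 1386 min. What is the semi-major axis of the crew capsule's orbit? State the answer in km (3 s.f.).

a₂ ≈ 19600 km

Kepler's third law: a³ ∝ T², so a₂ = a₁ (T₂/T₁)^(2/3).
T₂/T₁ = 12.24, (T₂/T₁)^(2/3) = 5.312.
a₂ = 3686 × 5.312 = 19580 km.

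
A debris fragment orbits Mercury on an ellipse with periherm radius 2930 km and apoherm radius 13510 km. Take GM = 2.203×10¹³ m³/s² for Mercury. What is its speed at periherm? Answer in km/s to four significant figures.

v ≈ 3.515 km/s

Semi-major axis a = (r_p + r_a)/2 = 8220.0 km = 8.220×10⁶ m.
Vis-viva: v² = μ(2/r − 1/a) = 2.203×10¹³ × (6.826×10⁻⁷ − 1.217×10⁻⁷) = 1.236×10⁷ m²/s².
v = 3515 m/s = 3.515 km/s.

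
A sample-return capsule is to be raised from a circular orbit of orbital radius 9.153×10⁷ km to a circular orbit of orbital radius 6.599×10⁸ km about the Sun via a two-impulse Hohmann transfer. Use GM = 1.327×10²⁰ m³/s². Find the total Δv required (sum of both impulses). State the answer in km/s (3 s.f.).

r₁ = 9.153×10⁷ km = 9.153×10¹⁰ m.
r₂ = 6.599×10⁸ km = 6.599×10¹¹ m.
Transfer ellipse a_t = (r₁ + r₂)/2 = 3.757×10¹¹ m.
At r₁: circular v_c1 = √(μ/r₁) = 38080 m/s; transfer-perihelion v_p = √[μ(2/r₁ − 1/a_t)] = 50460 m/s.
Δv₁ = v_p − v_c1 = 12390 m/s.
At r₂: circular v_c2 = √(μ/r₂) = 14180 m/s; transfer-aphelion v_a = √[μ(2/r₂ − 1/a_t)] = 6999 m/s.
Δv₂ = v_c2 − v_a = 7181 m/s.
Total Δv = Δv₁ + Δv₂ = 19570 m/s = 19.57 km/s.

Δv_total ≈ 19.6 km/s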